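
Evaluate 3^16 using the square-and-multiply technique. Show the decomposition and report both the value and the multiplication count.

Computing 3^16 by squaring (build up from 3^1; each line after the first costs one multiplication):

3^1 = 3
3^2 = (3^1)^2 = 3^2 = 9
3^4 = (3^2)^2 = 9^2 = 81
3^8 = (3^4)^2 = 81^2 = 6561
3^16 = (3^8)^2 = 6561^2 = 43046721

Result: 43046721
Multiplications needed: 4 (4 lines after 3^1)

3^16 = 43046721. Using exponentiation by squaring, this requires 4 multiplications. The key idea: if the exponent is even, square the half-power; if odd, multiply by the base once.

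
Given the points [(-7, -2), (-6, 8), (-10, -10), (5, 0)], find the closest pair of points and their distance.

Computing all pairwise distances among 4 points:

d((-7, -2), (-6, 8)) = 10.0499
d((-7, -2), (-10, -10)) = 8.544 <-- minimum
d((-7, -2), (5, 0)) = 12.1655
d((-6, 8), (-10, -10)) = 18.4391
d((-6, 8), (5, 0)) = 13.6015
d((-10, -10), (5, 0)) = 18.0278

Closest pair: (-7, -2) and (-10, -10) with distance 8.544

The closest pair is (-7, -2) and (-10, -10) with Euclidean distance 8.544. For 4 points, brute-force pairwise comparison is shown above. For large n, the divide-and-conquer algorithm (sort by x, recurse on halves, check the dividing strip) achieves O(n log n).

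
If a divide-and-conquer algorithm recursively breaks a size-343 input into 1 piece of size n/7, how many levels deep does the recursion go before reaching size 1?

For divide and conquer with division factor 7:

Problem sizes at each level:
Level 0: 343
Level 1: 49
Level 2: 7
Level 3: 1

The root is level 0 and the size-1 base case is level 3 (the tree spans levels 0 through 3, i.e. 4 levels counting the root), so the depth is the number of divisions: log_7(343) = 3

The recursion tree depth is log_7(343) = 3. At each level, the problem size is divided by 7, so it takes 3 divisions to reduce to a base case of size 1. The algorithm makes 1 recursive call at each level.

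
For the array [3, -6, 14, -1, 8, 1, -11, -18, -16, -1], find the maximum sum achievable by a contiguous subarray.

Using Kadane's algorithm on [3, -6, 14, -1, 8, 1, -11, -18, -16, -1]:

Scanning through the array:
Position 1 (value -6): max_ending_here = -3, max_so_far = 3
Position 2 (value 14): max_ending_here = 14, max_so_far = 14
Position 3 (value -1): max_ending_here = 13, max_so_far = 14
Position 4 (value 8): max_ending_here = 21, max_so_far = 21
Position 5 (value 1): max_ending_here = 22, max_so_far = 22
Position 6 (value -11): max_ending_here = 11, max_so_far = 22
Position 7 (value -18): max_ending_here = -7, max_so_far = 22
Position 8 (value -16): max_ending_here = -16, max_so_far = 22
Position 9 (value -1): max_ending_here = -1, max_so_far = 22

Maximum subarray: [14, -1, 8, 1]
Maximum sum: 22

The maximum subarray is [14, -1, 8, 1] with sum 22. This subarray runs from index 2 to index 5.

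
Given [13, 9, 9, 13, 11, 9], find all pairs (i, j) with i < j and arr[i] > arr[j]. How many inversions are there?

Finding inversions in [13, 9, 9, 13, 11, 9]:

(0, 1): arr[0]=13 > arr[1]=9
(0, 2): arr[0]=13 > arr[2]=9
(0, 4): arr[0]=13 > arr[4]=11
(0, 5): arr[0]=13 > arr[5]=9
(3, 4): arr[3]=13 > arr[4]=11
(3, 5): arr[3]=13 > arr[5]=9
(4, 5): arr[4]=11 > arr[5]=9

Total inversions: 7

The array has 7 inversion(s): (0,1), (0,2), (0,4), (0,5), (3,4), (3,5), (4,5). Each pair (i,j) satisfies i < j and arr[i] > arr[j].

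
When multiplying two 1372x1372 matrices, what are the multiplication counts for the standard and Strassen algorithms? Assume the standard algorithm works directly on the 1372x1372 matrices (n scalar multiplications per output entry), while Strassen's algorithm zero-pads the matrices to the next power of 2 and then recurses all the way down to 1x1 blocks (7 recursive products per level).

Matrix multiplication for 1372x1372 matrices:

Strassen's algorithm requires power-of-2 dimensions. Pad 1372x1372 to 2048x2048 (next power of 2).

Standard algorithm: 1372^3 = 2582630848 multiplications
Strassen's algorithm: 7^(log2(2048)) = 7^11 = 1977326743 multiplications
Savings: 2582630848 - 1977326743 = 605304105 multiplications

Standard: 2582630848 multiplications (1372^3). Strassen: 1977326743 multiplications (7^11, after padding to 2048x2048). Strassen reduces 8 recursive multiplications to 7 at each level.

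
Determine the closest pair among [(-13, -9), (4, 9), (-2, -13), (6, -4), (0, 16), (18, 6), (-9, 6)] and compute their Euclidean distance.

Computing all pairwise distances among 7 points:

d((-13, -9), (4, 9)) = 24.7588
d((-13, -9), (-2, -13)) = 11.7047
d((-13, -9), (6, -4)) = 19.6469
d((-13, -9), (0, 16)) = 28.178
d((-13, -9), (18, 6)) = 34.4384
d((-13, -9), (-9, 6)) = 15.5242
d((4, 9), (-2, -13)) = 22.8035
d((4, 9), (6, -4)) = 13.1529
d((4, 9), (0, 16)) = 8.0623 <-- minimum
d((4, 9), (18, 6)) = 14.3178
d((4, 9), (-9, 6)) = 13.3417
d((-2, -13), (6, -4)) = 12.0416
d((-2, -13), (0, 16)) = 29.0689
d((-2, -13), (18, 6)) = 27.5862
d((-2, -13), (-9, 6)) = 20.2485
d((6, -4), (0, 16)) = 20.8806
d((6, -4), (18, 6)) = 15.6205
d((6, -4), (-9, 6)) = 18.0278
d((0, 16), (18, 6)) = 20.5913
d((0, 16), (-9, 6)) = 13.4536
d((18, 6), (-9, 6)) = 27.0

Closest pair: (4, 9) and (0, 16) with distance 8.0623

The closest pair is (4, 9) and (0, 16) with Euclidean distance 8.0623. For 7 points, brute-force pairwise comparison is shown above. For large n, the divide-and-conquer algorithm (sort by x, recurse on halves, check the dividing strip) achieves O(n log n).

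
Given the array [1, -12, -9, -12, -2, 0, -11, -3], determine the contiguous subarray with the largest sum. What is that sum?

Using Kadane's algorithm on [1, -12, -9, -12, -2, 0, -11, -3]:

Scanning through the array:
Position 1 (value -12): max_ending_here = -11, max_so_far = 1
Position 2 (value -9): max_ending_here = -9, max_so_far = 1
Position 3 (value -12): max_ending_here = -12, max_so_far = 1
Position 4 (value -2): max_ending_here = -2, max_so_far = 1
Position 5 (value 0): max_ending_here = 0, max_so_far = 1
Position 6 (value -11): max_ending_here = -11, max_so_far = 1
Position 7 (value -3): max_ending_here = -3, max_so_far = 1

Maximum subarray: [1]
Maximum sum: 1

The maximum subarray is [1] with sum 1. This subarray runs from index 0 to index 0.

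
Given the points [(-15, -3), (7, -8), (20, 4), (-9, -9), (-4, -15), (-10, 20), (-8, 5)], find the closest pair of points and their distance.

Computing all pairwise distances among 7 points:

d((-15, -3), (7, -8)) = 22.561
d((-15, -3), (20, 4)) = 35.6931
d((-15, -3), (-9, -9)) = 8.4853
d((-15, -3), (-4, -15)) = 16.2788
d((-15, -3), (-10, 20)) = 23.5372
d((-15, -3), (-8, 5)) = 10.6301
d((7, -8), (20, 4)) = 17.6918
d((7, -8), (-9, -9)) = 16.0312
d((7, -8), (-4, -15)) = 13.0384
d((7, -8), (-10, 20)) = 32.7567
d((7, -8), (-8, 5)) = 19.8494
d((20, 4), (-9, -9)) = 31.7805
d((20, 4), (-4, -15)) = 30.6105
d((20, 4), (-10, 20)) = 34.0
d((20, 4), (-8, 5)) = 28.0179
d((-9, -9), (-4, -15)) = 7.8102 <-- minimum
d((-9, -9), (-10, 20)) = 29.0172
d((-9, -9), (-8, 5)) = 14.0357
d((-4, -15), (-10, 20)) = 35.5106
d((-4, -15), (-8, 5)) = 20.3961
d((-10, 20), (-8, 5)) = 15.1327

Closest pair: (-9, -9) and (-4, -15) with distance 7.8102

The closest pair is (-9, -9) and (-4, -15) with Euclidean distance 7.8102. For 7 points, brute-force pairwise comparison is shown above. For large n, the divide-and-conquer algorithm (sort by x, recurse on halves, check the dividing strip) achieves O(n log n).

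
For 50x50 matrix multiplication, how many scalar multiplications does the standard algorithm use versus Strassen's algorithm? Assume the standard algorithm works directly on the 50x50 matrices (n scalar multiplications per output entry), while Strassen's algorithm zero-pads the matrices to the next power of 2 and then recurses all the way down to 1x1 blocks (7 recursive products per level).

Matrix multiplication for 50x50 matrices:

Strassen's algorithm requires power-of-2 dimensions. Pad 50x50 to 64x64 (next power of 2).

Standard algorithm: 50^3 = 125000 multiplications
Strassen's algorithm: 7^(log2(64)) = 7^6 = 117649 multiplications
Savings: 125000 - 117649 = 7351 multiplications

Standard: 125000 multiplications (50^3). Strassen: 117649 multiplications (7^6, after padding to 64x64). Strassen reduces 8 recursive multiplications to 7 at each level.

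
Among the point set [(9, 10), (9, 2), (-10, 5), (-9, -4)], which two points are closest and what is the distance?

Computing all pairwise distances among 4 points:

d((9, 10), (9, 2)) = 8.0 <-- minimum
d((9, 10), (-10, 5)) = 19.6469
d((9, 10), (-9, -4)) = 22.8035
d((9, 2), (-10, 5)) = 19.2354
d((9, 2), (-9, -4)) = 18.9737
d((-10, 5), (-9, -4)) = 9.0554

Closest pair: (9, 10) and (9, 2) with distance 8.0

The closest pair is (9, 10) and (9, 2) with Euclidean distance 8.0. For 4 points, brute-force pairwise comparison is shown above. For large n, the divide-and-conquer algorithm (sort by x, recurse on halves, check the dividing strip) achieves O(n log n).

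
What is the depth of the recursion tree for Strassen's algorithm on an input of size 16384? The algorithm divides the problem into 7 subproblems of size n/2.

For divide and conquer with division factor 2:

Problem sizes at each level:
Level 0: 16384
Level 1: 8192
Level 2: 4096
Level 3: 2048
Level 4: 1024
Level 5: 512
Level 6: 256
Level 7: 128
Level 8: 64
Level 9: 32
Level 10: 16
Level 11: 8
Level 12: 4
Level 13: 2
Level 14: 1

The root is level 0 and the size-1 base case is level 14 (the tree spans levels 0 through 14, i.e. 15 levels counting the root), so the depth is the number of divisions: log_2(16384) = 14

The recursion tree depth is log_2(16384) = 14. At each level, the problem size is divided by 2, so it takes 14 divisions to reduce to a base case of size 1. The algorithm makes 7 recursive calls at each level.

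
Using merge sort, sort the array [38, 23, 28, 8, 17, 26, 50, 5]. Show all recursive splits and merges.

Merge sort trace:

Split: [38, 23, 28, 8, 17, 26, 50, 5] -> [38, 23, 28, 8] and [17, 26, 50, 5]
  Split: [38, 23, 28, 8] -> [38, 23] and [28, 8]
    Split: [38, 23] -> [38] and [23]
    Merge: [38] + [23] -> [23, 38]
    Split: [28, 8] -> [28] and [8]
    Merge: [28] + [8] -> [8, 28]
  Merge: [23, 38] + [8, 28] -> [8, 23, 28, 38]
  Split: [17, 26, 50, 5] -> [17, 26] and [50, 5]
    Split: [17, 26] -> [17] and [26]
    Merge: [17] + [26] -> [17, 26]
    Split: [50, 5] -> [50] and [5]
    Merge: [50] + [5] -> [5, 50]
  Merge: [17, 26] + [5, 50] -> [5, 17, 26, 50]
Merge: [8, 23, 28, 38] + [5, 17, 26, 50] -> [5, 8, 17, 23, 26, 28, 38, 50]

Final sorted array: [5, 8, 17, 23, 26, 28, 38, 50]

The merge sort proceeds by recursively splitting the array and merging sorted halves.
After all merges, the sorted array is [5, 8, 17, 23, 26, 28, 38, 50].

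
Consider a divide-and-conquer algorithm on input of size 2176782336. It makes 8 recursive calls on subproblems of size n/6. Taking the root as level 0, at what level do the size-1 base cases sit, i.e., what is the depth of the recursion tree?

For divide and conquer with division factor 6:

Problem sizes at each level:
Level 0: 2176782336
Level 1: 362797056
Level 2: 60466176
Level 3: 10077696
Level 4: 1679616
Level 5: 279936
Level 6: 46656
Level 7: 7776
Level 8: 1296
Level 9: 216
Level 10: 36
Level 11: 6
Level 12: 1

The root is level 0 and the size-1 base case is level 12 (the tree spans levels 0 through 12, i.e. 13 levels counting the root), so the depth is the number of divisions: log_6(2176782336) = 12

The recursion tree depth is log_6(2176782336) = 12. At each level, the problem size is divided by 6, so it takes 12 divisions to reduce to a base case of size 1. The algorithm makes 8 recursive calls at each level.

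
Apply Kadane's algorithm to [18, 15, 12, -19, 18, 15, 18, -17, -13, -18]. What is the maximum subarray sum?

Using Kadane's algorithm on [18, 15, 12, -19, 18, 15, 18, -17, -13, -18]:

Scanning through the array:
Position 1 (value 15): max_ending_here = 33, max_so_far = 33
Position 2 (value 12): max_ending_here = 45, max_so_far = 45
Position 3 (value -19): max_ending_here = 26, max_so_far = 45
Position 4 (value 18): max_ending_here = 44, max_so_far = 45
Position 5 (value 15): max_ending_here = 59, max_so_far = 59
Position 6 (value 18): max_ending_here = 77, max_so_far = 77
Position 7 (value -17): max_ending_here = 60, max_so_far = 77
Position 8 (value -13): max_ending_here = 47, max_so_far = 77
Position 9 (value -18): max_ending_here = 29, max_so_far = 77

Maximum subarray: [18, 15, 12, -19, 18, 15, 18]
Maximum sum: 77

The maximum subarray is [18, 15, 12, -19, 18, 15, 18] with sum 77. This subarray runs from index 0 to index 6.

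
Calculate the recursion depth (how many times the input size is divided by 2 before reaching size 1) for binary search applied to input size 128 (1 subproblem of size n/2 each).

For divide and conquer with division factor 2:

Problem sizes at each level:
Level 0: 128
Level 1: 64
Level 2: 32
Level 3: 16
Level 4: 8
Level 5: 4
Level 6: 2
Level 7: 1

The root is level 0 and the size-1 base case is level 7 (the tree spans levels 0 through 7, i.e. 8 levels counting the root), so the depth is the number of divisions: log_2(128) = 7

The recursion tree depth is log_2(128) = 7. At each level, the problem size is divided by 2, so it takes 7 divisions to reduce to a base case of size 1. The algorithm makes 1 recursive call at each level.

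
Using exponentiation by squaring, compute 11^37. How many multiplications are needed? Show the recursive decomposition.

Computing 11^37 by squaring (build up from 11^1; each line after the first costs one multiplication):

11^1 = 11
11^2 = (11^1)^2 = 11^2 = 121
11^4 = (11^2)^2 = 121^2 = 14641
11^8 = (11^4)^2 = 14641^2 = 214358881
11^9 = 11 * 11^8 = 11 * 214358881 = 2357947691
11^18 = (11^9)^2 = 2357947691^2 = 5559917313492231481
11^36 = (11^18)^2 = 5559917313492231481^2 = 30912680532870672635673352936887453361
11^37 = 11 * 11^36 = 11 * 30912680532870672635673352936887453361 = 340039485861577398992406882305761986971

Result: 340039485861577398992406882305761986971
Multiplications needed: 7 (7 lines after 11^1)

11^37 = 340039485861577398992406882305761986971. Using exponentiation by squaring, this requires 7 multiplications. The key idea: if the exponent is even, square the half-power; if odd, multiply by the base once.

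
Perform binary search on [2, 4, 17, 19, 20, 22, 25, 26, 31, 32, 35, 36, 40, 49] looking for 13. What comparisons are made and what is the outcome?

Binary search for 13 in [2, 4, 17, 19, 20, 22, 25, 26, 31, 32, 35, 36, 40, 49]:

lo=0, hi=13, mid=6, arr[mid]=25 -> 25 > 13, search left half
lo=0, hi=5, mid=2, arr[mid]=17 -> 17 > 13, search left half
lo=0, hi=1, mid=0, arr[mid]=2 -> 2 < 13, search right half
lo=1, hi=1, mid=1, arr[mid]=4 -> 4 < 13, search right half
lo=2 > hi=1, target 13 not found

Binary search determines that 13 is not in the array after 4 comparisons. The search space was exhausted without finding the target.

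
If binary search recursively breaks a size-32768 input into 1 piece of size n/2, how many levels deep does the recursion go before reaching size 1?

For divide and conquer with division factor 2:

Problem sizes at each level:
Level 0: 32768
Level 1: 16384
Level 2: 8192
Level 3: 4096
Level 4: 2048
Level 5: 1024
Level 6: 512
Level 7: 256
Level 8: 128
Level 9: 64
Level 10: 32
Level 11: 16
Level 12: 8
Level 13: 4
Level 14: 2
Level 15: 1

The root is level 0 and the size-1 base case is level 15 (the tree spans levels 0 through 15, i.e. 16 levels counting the root), so the depth is the number of divisions: log_2(32768) = 15

The recursion tree depth is log_2(32768) = 15. At each level, the problem size is divided by 2, so it takes 15 divisions to reduce to a base case of size 1. The algorithm makes 1 recursive call at each level.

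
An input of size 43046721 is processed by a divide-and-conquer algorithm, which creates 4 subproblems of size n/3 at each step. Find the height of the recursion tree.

For divide and conquer with division factor 3:

Problem sizes at each level:
Level 0: 43046721
Level 1: 14348907
Level 2: 4782969
Level 3: 1594323
Level 4: 531441
Level 5: 177147
Level 6: 59049
Level 7: 19683
Level 8: 6561
Level 9: 2187
Level 10: 729
Level 11: 243
Level 12: 81
Level 13: 27
Level 14: 9
Level 15: 3
Level 16: 1

The root is level 0 and the size-1 base case is level 16 (the tree spans levels 0 through 16, i.e. 17 levels counting the root), so the depth is the number of divisions: log_3(43046721) = 16

The recursion tree depth is log_3(43046721) = 16. At each level, the problem size is divided by 3, so it takes 16 divisions to reduce to a base case of size 1. The algorithm makes 4 recursive calls at each level.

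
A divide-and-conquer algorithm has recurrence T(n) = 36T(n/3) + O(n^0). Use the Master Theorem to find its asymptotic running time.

Master Theorem for T(n) = 36T(n/3) + O(n^0):

a = 36, b = 3, c = 0
log_b(a) = log_3(36) = 3.2619

Case 1: c = 0 < log_3(36) = 3.2619
T(n) = O(n^(log_3 36))

For T(n) = 36T(n/3) + O(n^0): log_3(36) = 3.2619. This is Case 1 of the Master Theorem (c < log_b(a), work dominated by leaves), giving O(n^(log_3 36)).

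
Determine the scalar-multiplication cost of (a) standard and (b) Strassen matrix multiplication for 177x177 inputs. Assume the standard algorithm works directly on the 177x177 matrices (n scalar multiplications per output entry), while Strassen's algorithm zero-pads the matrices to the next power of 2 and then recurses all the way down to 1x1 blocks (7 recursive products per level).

Matrix multiplication for 177x177 matrices:

Strassen's algorithm requires power-of-2 dimensions. Pad 177x177 to 256x256 (next power of 2).

Standard algorithm: 177^3 = 5545233 multiplications
Strassen's algorithm: 7^(log2(256)) = 7^8 = 5764801 multiplications
Difference: 5545233 - 5764801 = -219568 (Strassen uses MORE here due to padding overhead — for small or just-over-power-of-2 n, padding can outweigh the per-level savings)

Standard: 5545233 multiplications (177^3). Strassen: 5764801 multiplications (7^8, after padding to 256x256). Strassen reduces 8 recursive multiplications to 7 at each level.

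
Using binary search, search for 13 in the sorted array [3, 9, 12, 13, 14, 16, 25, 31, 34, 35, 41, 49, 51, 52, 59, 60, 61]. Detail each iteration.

Binary search for 13 in [3, 9, 12, 13, 14, 16, 25, 31, 34, 35, 41, 49, 51, 52, 59, 60, 61]:

lo=0, hi=16, mid=8, arr[mid]=34 -> 34 > 13, search left half
lo=0, hi=7, mid=3, arr[mid]=13 -> Found target at index 3!

Binary search finds 13 at index 3 after 2 comparisons. The search repeatedly halves the search space by comparing with the middle element.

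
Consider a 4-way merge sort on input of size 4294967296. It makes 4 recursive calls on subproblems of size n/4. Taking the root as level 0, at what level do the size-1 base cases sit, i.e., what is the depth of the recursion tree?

For divide and conquer with division factor 4:

Problem sizes at each level:
Level 0: 4294967296
Level 1: 1073741824
Level 2: 268435456
Level 3: 67108864
Level 4: 16777216
Level 5: 4194304
Level 6: 1048576
Level 7: 262144
Level 8: 65536
Level 9: 16384
Level 10: 4096
Level 11: 1024
Level 12: 256
Level 13: 64
Level 14: 16
Level 15: 4
Level 16: 1

The root is level 0 and the size-1 base case is level 16 (the tree spans levels 0 through 16, i.e. 17 levels counting the root), so the depth is the number of divisions: log_4(4294967296) = 16

The recursion tree depth is log_4(4294967296) = 16. At each level, the problem size is divided by 4, so it takes 16 divisions to reduce to a base case of size 1. The algorithm makes 4 recursive calls at each level.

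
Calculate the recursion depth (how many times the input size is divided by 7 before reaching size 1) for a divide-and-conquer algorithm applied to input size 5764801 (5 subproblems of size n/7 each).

For divide and conquer with division factor 7:

Problem sizes at each level:
Level 0: 5764801
Level 1: 823543
Level 2: 117649
Level 3: 16807
Level 4: 2401
Level 5: 343
Level 6: 49
Level 7: 7
Level 8: 1

The root is level 0 and the size-1 base case is level 8 (the tree spans levels 0 through 8, i.e. 9 levels counting the root), so the depth is the number of divisions: log_7(5764801) = 8

The recursion tree depth is log_7(5764801) = 8. At each level, the problem size is divided by 7, so it takes 8 divisions to reduce to a base case of size 1. The algorithm makes 5 recursive calls at each level.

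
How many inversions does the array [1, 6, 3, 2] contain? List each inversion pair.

Finding inversions in [1, 6, 3, 2]:

(1, 2): arr[1]=6 > arr[2]=3
(1, 3): arr[1]=6 > arr[3]=2
(2, 3): arr[2]=3 > arr[3]=2

Total inversions: 3

The array has 3 inversion(s): (1,2), (1,3), (2,3). Each pair (i,j) satisfies i < j and arr[i] > arr[j].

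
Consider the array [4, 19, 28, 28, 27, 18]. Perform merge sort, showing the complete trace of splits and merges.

Merge sort trace:

Split: [4, 19, 28, 28, 27, 18] -> [4, 19, 28] and [28, 27, 18]
  Split: [4, 19, 28] -> [4] and [19, 28]
    Split: [19, 28] -> [19] and [28]
    Merge: [19] + [28] -> [19, 28]
  Merge: [4] + [19, 28] -> [4, 19, 28]
  Split: [28, 27, 18] -> [28] and [27, 18]
    Split: [27, 18] -> [27] and [18]
    Merge: [27] + [18] -> [18, 27]
  Merge: [28] + [18, 27] -> [18, 27, 28]
Merge: [4, 19, 28] + [18, 27, 28] -> [4, 18, 19, 27, 28, 28]

Final sorted array: [4, 18, 19, 27, 28, 28]

The merge sort proceeds by recursively splitting the array and merging sorted halves.
After all merges, the sorted array is [4, 18, 19, 27, 28, 28].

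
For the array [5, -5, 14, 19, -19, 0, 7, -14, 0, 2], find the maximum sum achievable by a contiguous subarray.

Using Kadane's algorithm on [5, -5, 14, 19, -19, 0, 7, -14, 0, 2]:

Scanning through the array:
Position 1 (value -5): max_ending_here = 0, max_so_far = 5
Position 2 (value 14): max_ending_here = 14, max_so_far = 14
Position 3 (value 19): max_ending_here = 33, max_so_far = 33
Position 4 (value -19): max_ending_here = 14, max_so_far = 33
Position 5 (value 0): max_ending_here = 14, max_so_far = 33
Position 6 (value 7): max_ending_here = 21, max_so_far = 33
Position 7 (value -14): max_ending_here = 7, max_so_far = 33
Position 8 (value 0): max_ending_here = 7, max_so_far = 33
Position 9 (value 2): max_ending_here = 9, max_so_far = 33

Maximum subarray: [5, -5, 14, 19]
Maximum sum: 33

The maximum subarray is [5, -5, 14, 19] with sum 33. This subarray runs from index 0 to index 3.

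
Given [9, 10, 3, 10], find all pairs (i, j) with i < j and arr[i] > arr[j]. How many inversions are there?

Finding inversions in [9, 10, 3, 10]:

(0, 2): arr[0]=9 > arr[2]=3
(1, 2): arr[1]=10 > arr[2]=3

Total inversions: 2

The array has 2 inversion(s): (0,2), (1,2). Each pair (i,j) satisfies i < j and arr[i] > arr[j].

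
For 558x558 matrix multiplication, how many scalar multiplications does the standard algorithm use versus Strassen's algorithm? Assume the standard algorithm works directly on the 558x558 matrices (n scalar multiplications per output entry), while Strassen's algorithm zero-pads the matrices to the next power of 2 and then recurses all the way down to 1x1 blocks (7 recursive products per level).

Matrix multiplication for 558x558 matrices:

Strassen's algorithm requires power-of-2 dimensions. Pad 558x558 to 1024x1024 (next power of 2).

Standard algorithm: 558^3 = 173741112 multiplications
Strassen's algorithm: 7^(log2(1024)) = 7^10 = 282475249 multiplications
Difference: 173741112 - 282475249 = -108734137 (Strassen uses MORE here due to padding overhead — for small or just-over-power-of-2 n, padding can outweigh the per-level savings)

Standard: 173741112 multiplications (558^3). Strassen: 282475249 multiplications (7^10, after padding to 1024x1024). Strassen reduces 8 recursive multiplications to 7 at each level.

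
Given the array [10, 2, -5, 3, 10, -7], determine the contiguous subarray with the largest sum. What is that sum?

Using Kadane's algorithm on [10, 2, -5, 3, 10, -7]:

Scanning through the array:
Position 1 (value 2): max_ending_here = 12, max_so_far = 12
Position 2 (value -5): max_ending_here = 7, max_so_far = 12
Position 3 (value 3): max_ending_here = 10, max_so_far = 12
Position 4 (value 10): max_ending_here = 20, max_so_far = 20
Position 5 (value -7): max_ending_here = 13, max_so_far = 20

Maximum subarray: [10, 2, -5, 3, 10]
Maximum sum: 20

The maximum subarray is [10, 2, -5, 3, 10] with sum 20. This subarray runs from index 0 to index 4.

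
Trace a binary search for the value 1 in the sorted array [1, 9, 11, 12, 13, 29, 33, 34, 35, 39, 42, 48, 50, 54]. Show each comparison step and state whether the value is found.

Binary search for 1 in [1, 9, 11, 12, 13, 29, 33, 34, 35, 39, 42, 48, 50, 54]:

lo=0, hi=13, mid=6, arr[mid]=33 -> 33 > 1, search left half
lo=0, hi=5, mid=2, arr[mid]=11 -> 11 > 1, search left half
lo=0, hi=1, mid=0, arr[mid]=1 -> Found target at index 0!

Binary search finds 1 at index 0 after 3 comparisons. The search repeatedly halves the search space by comparing with the middle element.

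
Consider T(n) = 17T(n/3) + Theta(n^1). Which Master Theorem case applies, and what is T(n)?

Master Theorem for T(n) = 17T(n/3) + O(n^1):

a = 17, b = 3, c = 1
log_b(a) = log_3(17) = 2.5789

Case 1: c = 1 < log_3(17) = 2.5789
T(n) = O(n^(log_3 17))

For T(n) = 17T(n/3) + O(n^1): log_3(17) = 2.5789. This is Case 1 of the Master Theorem (c < log_b(a), work dominated by leaves), giving O(n^(log_3 17)).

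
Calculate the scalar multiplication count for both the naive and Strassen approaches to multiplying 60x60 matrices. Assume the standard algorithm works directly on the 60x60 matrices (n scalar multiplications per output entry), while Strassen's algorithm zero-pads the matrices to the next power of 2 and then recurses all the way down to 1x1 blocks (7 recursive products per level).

Matrix multiplication for 60x60 matrices:

Strassen's algorithm requires power-of-2 dimensions. Pad 60x60 to 64x64 (next power of 2).

Standard algorithm: 60^3 = 216000 multiplications
Strassen's algorithm: 7^(log2(64)) = 7^6 = 117649 multiplications
Savings: 216000 - 117649 = 98351 multiplications

Standard: 216000 multiplications (60^3). Strassen: 117649 multiplications (7^6, after padding to 64x64). Strassen reduces 8 recursive multiplications to 7 at each level.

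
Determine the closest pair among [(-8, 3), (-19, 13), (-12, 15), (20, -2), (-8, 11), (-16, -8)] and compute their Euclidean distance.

Computing all pairwise distances among 6 points:

d((-8, 3), (-19, 13)) = 14.8661
d((-8, 3), (-12, 15)) = 12.6491
d((-8, 3), (20, -2)) = 28.4429
d((-8, 3), (-8, 11)) = 8.0
d((-8, 3), (-16, -8)) = 13.6015
d((-19, 13), (-12, 15)) = 7.2801
d((-19, 13), (20, -2)) = 41.7852
d((-19, 13), (-8, 11)) = 11.1803
d((-19, 13), (-16, -8)) = 21.2132
d((-12, 15), (20, -2)) = 36.2353
d((-12, 15), (-8, 11)) = 5.6569 <-- minimum
d((-12, 15), (-16, -8)) = 23.3452
d((20, -2), (-8, 11)) = 30.8707
d((20, -2), (-16, -8)) = 36.4966
d((-8, 11), (-16, -8)) = 20.6155

Closest pair: (-12, 15) and (-8, 11) with distance 5.6569

The closest pair is (-12, 15) and (-8, 11) with Euclidean distance 5.6569. For 6 points, brute-force pairwise comparison is shown above. For large n, the divide-and-conquer algorithm (sort by x, recurse on halves, check the dividing strip) achieves O(n log n).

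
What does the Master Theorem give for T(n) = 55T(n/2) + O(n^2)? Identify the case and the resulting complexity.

Master Theorem for T(n) = 55T(n/2) + O(n^2):

a = 55, b = 2, c = 2
log_b(a) = log_2(55) = 5.7814

Case 1: c = 2 < log_2(55) = 5.7814
T(n) = O(n^(log_2 55))

For T(n) = 55T(n/2) + O(n^2): log_2(55) = 5.7814. This is Case 1 of the Master Theorem (c < log_b(a), work dominated by leaves), giving O(n^(log_2 55)).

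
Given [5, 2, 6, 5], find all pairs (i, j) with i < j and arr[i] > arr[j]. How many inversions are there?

Finding inversions in [5, 2, 6, 5]:

(0, 1): arr[0]=5 > arr[1]=2
(2, 3): arr[2]=6 > arr[3]=5

Total inversions: 2

The array has 2 inversion(s): (0,1), (2,3). Each pair (i,j) satisfies i < j and arr[i] > arr[j].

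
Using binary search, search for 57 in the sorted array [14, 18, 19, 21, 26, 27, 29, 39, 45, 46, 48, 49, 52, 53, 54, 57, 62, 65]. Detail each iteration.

Binary search for 57 in [14, 18, 19, 21, 26, 27, 29, 39, 45, 46, 48, 49, 52, 53, 54, 57, 62, 65]:

lo=0, hi=17, mid=8, arr[mid]=45 -> 45 < 57, search right half
lo=9, hi=17, mid=13, arr[mid]=53 -> 53 < 57, search right half
lo=14, hi=17, mid=15, arr[mid]=57 -> Found target at index 15!

Binary search finds 57 at index 15 after 3 comparisons. The search repeatedly halves the search space by comparing with the middle element.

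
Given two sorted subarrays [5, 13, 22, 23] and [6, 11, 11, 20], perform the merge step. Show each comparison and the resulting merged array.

Merging process:

Compare 5 vs 6: take 5 from left. Merged: [5]
Compare 13 vs 6: take 6 from right. Merged: [5, 6]
Compare 13 vs 11: take 11 from right. Merged: [5, 6, 11]
Compare 13 vs 11: take 11 from right. Merged: [5, 6, 11, 11]
Compare 13 vs 20: take 13 from left. Merged: [5, 6, 11, 11, 13]
Compare 22 vs 20: take 20 from right. Merged: [5, 6, 11, 11, 13, 20]
Append remaining from left: [22, 23]. Merged: [5, 6, 11, 11, 13, 20, 22, 23]

Final merged array: [5, 6, 11, 11, 13, 20, 22, 23]
Total comparisons: 6

The merged array is [5, 6, 11, 11, 13, 20, 22, 23], requiring 6 comparisons. The merge step runs in O(n) time where n is the total number of elements.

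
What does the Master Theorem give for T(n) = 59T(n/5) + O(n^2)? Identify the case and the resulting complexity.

Master Theorem for T(n) = 59T(n/5) + O(n^2):

a = 59, b = 5, c = 2
log_b(a) = log_5(59) = 2.5335

Case 1: c = 2 < log_5(59) = 2.5335
T(n) = O(n^(log_5 59))

For T(n) = 59T(n/5) + O(n^2): log_5(59) = 2.5335. This is Case 1 of the Master Theorem (c < log_b(a), work dominated by leaves), giving O(n^(log_5 59)).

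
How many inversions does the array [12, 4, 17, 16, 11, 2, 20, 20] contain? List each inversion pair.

Finding inversions in [12, 4, 17, 16, 11, 2, 20, 20]:

(0, 1): arr[0]=12 > arr[1]=4
(0, 4): arr[0]=12 > arr[4]=11
(0, 5): arr[0]=12 > arr[5]=2
(1, 5): arr[1]=4 > arr[5]=2
(2, 3): arr[2]=17 > arr[3]=16
(2, 4): arr[2]=17 > arr[4]=11
(2, 5): arr[2]=17 > arr[5]=2
(3, 4): arr[3]=16 > arr[4]=11
(3, 5): arr[3]=16 > arr[5]=2
(4, 5): arr[4]=11 > arr[5]=2

Total inversions: 10

The array has 10 inversion(s): (0,1), (0,4), (0,5), (1,5), (2,3), (2,4), (2,5), (3,4), (3,5), (4,5). Each pair (i,j) satisfies i < j and arr[i] > arr[j].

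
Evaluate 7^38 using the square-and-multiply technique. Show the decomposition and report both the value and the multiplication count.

Computing 7^38 by squaring (build up from 7^1; each line after the first costs one multiplication):

7^1 = 7
7^2 = (7^1)^2 = 7^2 = 49
7^4 = (7^2)^2 = 49^2 = 2401
7^8 = (7^4)^2 = 2401^2 = 5764801
7^9 = 7 * 7^8 = 7 * 5764801 = 40353607
7^18 = (7^9)^2 = 40353607^2 = 1628413597910449
7^19 = 7 * 7^18 = 7 * 1628413597910449 = 11398895185373143
7^38 = (7^19)^2 = 11398895185373143^2 = 129934811447123020117172145698449

Result: 129934811447123020117172145698449
Multiplications needed: 7 (7 lines after 7^1)

7^38 = 129934811447123020117172145698449. Using exponentiation by squaring, this requires 7 multiplications. The key idea: if the exponent is even, square the half-power; if odd, multiply by the base once.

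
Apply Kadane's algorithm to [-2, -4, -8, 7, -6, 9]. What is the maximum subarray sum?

Using Kadane's algorithm on [-2, -4, -8, 7, -6, 9]:

Scanning through the array:
Position 1 (value -4): max_ending_here = -4, max_so_far = -2
Position 2 (value -8): max_ending_here = -8, max_so_far = -2
Position 3 (value 7): max_ending_here = 7, max_so_far = 7
Position 4 (value -6): max_ending_here = 1, max_so_far = 7
Position 5 (value 9): max_ending_here = 10, max_so_far = 10

Maximum subarray: [7, -6, 9]
Maximum sum: 10

The maximum subarray is [7, -6, 9] with sum 10. This subarray runs from index 3 to index 5.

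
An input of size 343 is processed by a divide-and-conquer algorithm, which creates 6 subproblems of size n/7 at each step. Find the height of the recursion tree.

For divide and conquer with division factor 7:

Problem sizes at each level:
Level 0: 343
Level 1: 49
Level 2: 7
Level 3: 1

The root is level 0 and the size-1 base case is level 3 (the tree spans levels 0 through 3, i.e. 4 levels counting the root), so the depth is the number of divisions: log_7(343) = 3

The recursion tree depth is log_7(343) = 3. At each level, the problem size is divided by 7, so it takes 3 divisions to reduce to a base case of size 1. The algorithm makes 6 recursive calls at each level.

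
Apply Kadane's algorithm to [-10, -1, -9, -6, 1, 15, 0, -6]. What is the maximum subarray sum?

Using Kadane's algorithm on [-10, -1, -9, -6, 1, 15, 0, -6]:

Scanning through the array:
Position 1 (value -1): max_ending_here = -1, max_so_far = -1
Position 2 (value -9): max_ending_here = -9, max_so_far = -1
Position 3 (value -6): max_ending_here = -6, max_so_far = -1
Position 4 (value 1): max_ending_here = 1, max_so_far = 1
Position 5 (value 15): max_ending_here = 16, max_so_far = 16
Position 6 (value 0): max_ending_here = 16, max_so_far = 16
Position 7 (value -6): max_ending_here = 10, max_so_far = 16

Maximum subarray: [1, 15]
Maximum sum: 16

The maximum subarray is [1, 15] with sum 16. This subarray runs from index 4 to index 5.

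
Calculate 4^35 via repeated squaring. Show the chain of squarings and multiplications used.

Computing 4^35 by squaring (build up from 4^1; each line after the first costs one multiplication):

4^1 = 4
4^2 = (4^1)^2 = 4^2 = 16
4^4 = (4^2)^2 = 16^2 = 256
4^8 = (4^4)^2 = 256^2 = 65536
4^16 = (4^8)^2 = 65536^2 = 4294967296
4^17 = 4 * 4^16 = 4 * 4294967296 = 17179869184
4^34 = (4^17)^2 = 17179869184^2 = 295147905179352825856
4^35 = 4 * 4^34 = 4 * 295147905179352825856 = 1180591620717411303424

Result: 1180591620717411303424
Multiplications needed: 7 (7 lines after 4^1)

4^35 = 1180591620717411303424. Using exponentiation by squaring, this requires 7 multiplications. The key idea: if the exponent is even, square the half-power; if odd, multiply by the base once.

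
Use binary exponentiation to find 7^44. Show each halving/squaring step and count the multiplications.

Computing 7^44 by squaring (build up from 7^1; each line after the first costs one multiplication):

7^1 = 7
7^2 = (7^1)^2 = 7^2 = 49
7^4 = (7^2)^2 = 49^2 = 2401
7^5 = 7 * 7^4 = 7 * 2401 = 16807
7^10 = (7^5)^2 = 16807^2 = 282475249
7^11 = 7 * 7^10 = 7 * 282475249 = 1977326743
7^22 = (7^11)^2 = 1977326743^2 = 3909821048582988049
7^44 = (7^22)^2 = 3909821048582988049^2 = 15286700631942576193765185769276826401

Result: 15286700631942576193765185769276826401
Multiplications needed: 7 (7 lines after 7^1)

7^44 = 15286700631942576193765185769276826401. Using exponentiation by squaring, this requires 7 multiplications. The key idea: if the exponent is even, square the half-power; if odd, multiply by the base once.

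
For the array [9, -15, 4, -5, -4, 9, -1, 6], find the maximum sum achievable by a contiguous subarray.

Using Kadane's algorithm on [9, -15, 4, -5, -4, 9, -1, 6]:

Scanning through the array:
Position 1 (value -15): max_ending_here = -6, max_so_far = 9
Position 2 (value 4): max_ending_here = 4, max_so_far = 9
Position 3 (value -5): max_ending_here = -1, max_so_far = 9
Position 4 (value -4): max_ending_here = -4, max_so_far = 9
Position 5 (value 9): max_ending_here = 9, max_so_far = 9
Position 6 (value -1): max_ending_here = 8, max_so_far = 9
Position 7 (value 6): max_ending_here = 14, max_so_far = 14

Maximum subarray: [9, -1, 6]
Maximum sum: 14

The maximum subarray is [9, -1, 6] with sum 14. This subarray runs from index 5 to index 7.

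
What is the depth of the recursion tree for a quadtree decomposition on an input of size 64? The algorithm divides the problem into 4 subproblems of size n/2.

For divide and conquer with division factor 2:

Problem sizes at each level:
Level 0: 64
Level 1: 32
Level 2: 16
Level 3: 8
Level 4: 4
Level 5: 2
Level 6: 1

The root is level 0 and the size-1 base case is level 6 (the tree spans levels 0 through 6, i.e. 7 levels counting the root), so the depth is the number of divisions: log_2(64) = 6

The recursion tree depth is log_2(64) = 6. At each level, the problem size is divided by 2, so it takes 6 divisions to reduce to a base case of size 1. The algorithm makes 4 recursive calls at each level.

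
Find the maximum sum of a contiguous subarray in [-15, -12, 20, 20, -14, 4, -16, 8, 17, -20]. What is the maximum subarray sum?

Using Kadane's algorithm on [-15, -12, 20, 20, -14, 4, -16, 8, 17, -20]:

Scanning through the array:
Position 1 (value -12): max_ending_here = -12, max_so_far = -12
Position 2 (value 20): max_ending_here = 20, max_so_far = 20
Position 3 (value 20): max_ending_here = 40, max_so_far = 40
Position 4 (value -14): max_ending_here = 26, max_so_far = 40
Position 5 (value 4): max_ending_here = 30, max_so_far = 40
Position 6 (value -16): max_ending_here = 14, max_so_far = 40
Position 7 (value 8): max_ending_here = 22, max_so_far = 40
Position 8 (value 17): max_ending_here = 39, max_so_far = 40
Position 9 (value -20): max_ending_here = 19, max_so_far = 40

Maximum subarray: [20, 20]
Maximum sum: 40

The maximum subarray is [20, 20] with sum 40. This subarray runs from index 2 to index 3.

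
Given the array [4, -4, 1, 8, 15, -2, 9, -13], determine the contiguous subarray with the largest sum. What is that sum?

Using Kadane's algorithm on [4, -4, 1, 8, 15, -2, 9, -13]:

Scanning through the array:
Position 1 (value -4): max_ending_here = 0, max_so_far = 4
Position 2 (value 1): max_ending_here = 1, max_so_far = 4
Position 3 (value 8): max_ending_here = 9, max_so_far = 9
Position 4 (value 15): max_ending_here = 24, max_so_far = 24
Position 5 (value -2): max_ending_here = 22, max_so_far = 24
Position 6 (value 9): max_ending_here = 31, max_so_far = 31
Position 7 (value -13): max_ending_here = 18, max_so_far = 31

Maximum subarray: [4, -4, 1, 8, 15, -2, 9]
Maximum sum: 31

The maximum subarray is [4, -4, 1, 8, 15, -2, 9] with sum 31. This subarray runs from index 0 to index 6.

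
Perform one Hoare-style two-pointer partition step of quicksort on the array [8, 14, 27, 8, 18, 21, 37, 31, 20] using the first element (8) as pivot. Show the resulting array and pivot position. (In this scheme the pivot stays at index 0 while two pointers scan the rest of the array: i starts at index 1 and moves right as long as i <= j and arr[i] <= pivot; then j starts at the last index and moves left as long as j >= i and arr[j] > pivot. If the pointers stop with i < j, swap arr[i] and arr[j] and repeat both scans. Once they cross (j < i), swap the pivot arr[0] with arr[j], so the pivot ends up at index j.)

Hoare-style two-pointer partition with pivot = 8:

Initial array: [8, 14, 27, 8, 18, 21, 37, 31, 20]

Pointers start at i = 1, j = 8.
i stops at index 1 (arr[1]=14 > 8), j stops at index 3 (arr[3]=8 <= 8): swap arr[1] and arr[3], array becomes [8, 8, 27, 14, 18, 21, 37, 31, 20]
i ends at 2, j ends at 1: the pointers have crossed (j < i), so scanning stops.

Swap pivot arr[0] with arr[1] to place pivot at position 1: [8, 8, 27, 14, 18, 21, 37, 31, 20]
Pivot position: 1

After partitioning with pivot 8, the array becomes [8, 8, 27, 14, 18, 21, 37, 31, 20]. The pivot is placed at index 1. All elements to the left of the pivot are <= 8, and all elements to the right are > 8.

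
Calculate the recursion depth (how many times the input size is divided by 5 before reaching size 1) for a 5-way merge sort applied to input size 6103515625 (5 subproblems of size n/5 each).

For divide and conquer with division factor 5:

Problem sizes at each level:
Level 0: 6103515625
Level 1: 1220703125
Level 2: 244140625
Level 3: 48828125
Level 4: 9765625
Level 5: 1953125
Level 6: 390625
Level 7: 78125
Level 8: 15625
Level 9: 3125
Level 10: 625
Level 11: 125
Level 12: 25
Level 13: 5
Level 14: 1

The root is level 0 and the size-1 base case is level 14 (the tree spans levels 0 through 14, i.e. 15 levels counting the root), so the depth is the number of divisions: log_5(6103515625) = 14

The recursion tree depth is log_5(6103515625) = 14. At each level, the problem size is divided by 5, so it takes 14 divisions to reduce to a base case of size 1. The algorithm makes 5 recursive calls at each level.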